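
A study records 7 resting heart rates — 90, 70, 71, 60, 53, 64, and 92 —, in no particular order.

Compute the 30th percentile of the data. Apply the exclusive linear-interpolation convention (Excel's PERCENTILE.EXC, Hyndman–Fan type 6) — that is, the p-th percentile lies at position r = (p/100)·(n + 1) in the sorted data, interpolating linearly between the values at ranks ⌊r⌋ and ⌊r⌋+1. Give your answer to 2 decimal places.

Sorted: 53, 60, 64, 70, 71, 90, 92.
n = 7.
r = (30/100)·(7 + 1) = 2.4.
Rank 2 is 60 and rank 3 is 64.
Interpolate: 60 + 0.4·(64 − 60) = 60 + 0.4·4 = 61.6.

61.60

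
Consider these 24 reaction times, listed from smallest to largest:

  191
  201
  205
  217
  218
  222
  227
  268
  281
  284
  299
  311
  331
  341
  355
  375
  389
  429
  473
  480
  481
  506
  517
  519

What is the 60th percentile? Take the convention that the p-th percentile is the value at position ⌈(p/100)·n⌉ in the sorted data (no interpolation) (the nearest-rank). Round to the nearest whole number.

n = 24.
Position = ⌈60/100 · 24⌉ = ⌈14.4⌉ = 15.
The value at rank 15 is 355.

355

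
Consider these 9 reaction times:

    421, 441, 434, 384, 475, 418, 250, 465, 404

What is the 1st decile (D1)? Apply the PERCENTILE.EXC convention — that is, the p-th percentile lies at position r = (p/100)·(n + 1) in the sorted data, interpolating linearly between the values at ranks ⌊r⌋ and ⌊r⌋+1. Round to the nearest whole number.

Sorted: 250, 384, 404, 418, 421, 434, 441, 465, 475.
n = 9.
r = (10/100)·(9 + 1) = 1.
r is an integer, so P10 is the value at rank 1: 250.

250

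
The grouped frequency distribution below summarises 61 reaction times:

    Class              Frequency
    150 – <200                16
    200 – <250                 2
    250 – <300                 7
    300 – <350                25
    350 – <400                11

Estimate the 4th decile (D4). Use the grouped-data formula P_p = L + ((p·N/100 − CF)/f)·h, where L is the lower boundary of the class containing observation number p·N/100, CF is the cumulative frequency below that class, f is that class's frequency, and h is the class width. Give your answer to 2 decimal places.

295.71

N = 61; target position k = 40/100 · 61 = 24.4.
Cumulative frequencies: 16, 18, 25, 50, 61.
Observation 24.4 falls in the class 250 – <300.
L = 250, CF = 18, f = 7, h = 50.
P40 = 250 + ((24.4 − 18)/7)·50 = 250 + 45.7143 = 295.714.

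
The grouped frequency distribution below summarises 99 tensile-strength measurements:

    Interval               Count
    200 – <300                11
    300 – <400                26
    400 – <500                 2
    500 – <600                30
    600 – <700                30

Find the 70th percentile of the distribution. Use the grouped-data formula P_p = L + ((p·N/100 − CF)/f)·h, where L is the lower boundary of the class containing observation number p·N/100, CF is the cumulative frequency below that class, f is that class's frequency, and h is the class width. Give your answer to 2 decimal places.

N = 99; target position k = 70/100 · 99 = 69.3.
Cumulative frequencies: 11, 37, 39, 69, 99.
Observation 69.3 falls in the class 600 – <700.
L = 600, CF = 69, f = 30, h = 100.
P70 = 600 + ((69.3 − 69)/30)·100 = 600 + 1 = 601.

601.00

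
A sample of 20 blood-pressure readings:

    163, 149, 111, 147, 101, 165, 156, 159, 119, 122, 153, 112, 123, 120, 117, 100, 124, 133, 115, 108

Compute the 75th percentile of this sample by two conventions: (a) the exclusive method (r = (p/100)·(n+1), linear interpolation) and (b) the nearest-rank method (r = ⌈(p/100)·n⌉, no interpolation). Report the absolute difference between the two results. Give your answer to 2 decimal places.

Sorted: 100, 101, 108, 111, 112, 115, 117, 119, 120, 122, 123, 124, 133, 147, 149, 153, 156, 159, 163, 165.
n = 20.
(a) r = 15.75; between ranks 15 (149) and 16 (153): 152.
(b) the nearest-rank method: rank 15 → 149.
|152 − 149| = 3.

3.00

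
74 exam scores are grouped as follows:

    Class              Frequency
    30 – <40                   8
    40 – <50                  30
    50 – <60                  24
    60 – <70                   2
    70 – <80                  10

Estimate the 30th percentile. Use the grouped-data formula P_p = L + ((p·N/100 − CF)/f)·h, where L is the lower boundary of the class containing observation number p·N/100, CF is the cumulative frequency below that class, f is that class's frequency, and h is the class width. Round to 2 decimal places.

44.73

N = 74; target position k = 30/100 · 74 = 22.2.
Cumulative frequencies: 8, 38, 62, 64, 74.
Observation 22.2 falls in the class 40 – <50.
L = 40, CF = 8, f = 30, h = 10.
P30 = 40 + ((22.2 − 8)/30)·10 = 40 + 4.73333 = 44.7333.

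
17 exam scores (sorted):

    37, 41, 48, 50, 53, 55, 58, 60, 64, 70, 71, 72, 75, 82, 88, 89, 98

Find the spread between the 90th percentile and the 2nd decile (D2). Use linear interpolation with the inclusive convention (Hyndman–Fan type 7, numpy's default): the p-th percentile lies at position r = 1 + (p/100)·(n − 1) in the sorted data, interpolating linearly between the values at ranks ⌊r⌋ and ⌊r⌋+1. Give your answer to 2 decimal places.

37.80

n = 17.
P20: r = 4.2; ranks 4–5 are 50, 53; interpolating gives 50.6.
P90: r = 15.4; ranks 15–16 are 88, 89; interpolating gives 88.4.
Difference: 88.4 − 50.6 = 37.8.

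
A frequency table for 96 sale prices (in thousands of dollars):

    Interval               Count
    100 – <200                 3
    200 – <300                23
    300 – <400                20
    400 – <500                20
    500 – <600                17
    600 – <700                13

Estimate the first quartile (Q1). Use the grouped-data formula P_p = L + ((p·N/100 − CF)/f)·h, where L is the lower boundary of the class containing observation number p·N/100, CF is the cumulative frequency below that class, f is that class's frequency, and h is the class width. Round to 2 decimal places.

291.30

N = 96; target position k = 25/100 · 96 = 24.
Cumulative frequencies: 3, 26, 46, 66, 83, 96.
Observation 24 falls in the class 200 – <300.
L = 200, CF = 3, f = 23, h = 100.
P25 = 200 + ((24 − 3)/23)·100 = 200 + 91.3043 = 291.304.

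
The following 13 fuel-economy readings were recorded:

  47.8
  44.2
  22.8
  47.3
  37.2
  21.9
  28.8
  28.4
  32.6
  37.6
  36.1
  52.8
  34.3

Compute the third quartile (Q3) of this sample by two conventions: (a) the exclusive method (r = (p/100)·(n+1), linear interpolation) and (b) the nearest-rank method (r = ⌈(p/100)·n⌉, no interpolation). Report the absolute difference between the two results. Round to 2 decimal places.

1.55

Sorted: 21.9, 22.8, 28.4, 28.8, 32.6, 34.3, 36.1, 37.2, 37.6, 44.2, 47.3, 47.8, 52.8.
n = 13.
(a) r = 10.5; between ranks 10 (44.2) and 11 (47.3): 45.75.
(b) the nearest-rank method: rank 10 → 44.2.
|45.75 − 44.2| = 1.55.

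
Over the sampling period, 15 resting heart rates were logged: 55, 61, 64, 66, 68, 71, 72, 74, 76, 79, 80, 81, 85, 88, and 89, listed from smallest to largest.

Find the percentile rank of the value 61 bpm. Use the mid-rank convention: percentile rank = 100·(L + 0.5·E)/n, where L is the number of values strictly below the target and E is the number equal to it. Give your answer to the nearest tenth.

Count below 61: L = 1; count equal: E = 1; n = 15.
Percentile rank = 100·(1 + 0.5·1)/15 = 100·1.5/15 = 10.

10.0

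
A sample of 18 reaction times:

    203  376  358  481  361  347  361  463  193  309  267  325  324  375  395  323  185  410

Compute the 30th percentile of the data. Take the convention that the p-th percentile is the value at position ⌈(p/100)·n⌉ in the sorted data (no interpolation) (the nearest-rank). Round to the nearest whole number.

Sorted: 185, 193, 203, 267, 309, 323, 324, 325, 347, 358, 361, 361, 375, 376, 395, 410, 463, 481.
n = 18.
Position = ⌈30/100 · 18⌉ = ⌈5.4⌉ = 6.
The value at rank 6 is 323.

323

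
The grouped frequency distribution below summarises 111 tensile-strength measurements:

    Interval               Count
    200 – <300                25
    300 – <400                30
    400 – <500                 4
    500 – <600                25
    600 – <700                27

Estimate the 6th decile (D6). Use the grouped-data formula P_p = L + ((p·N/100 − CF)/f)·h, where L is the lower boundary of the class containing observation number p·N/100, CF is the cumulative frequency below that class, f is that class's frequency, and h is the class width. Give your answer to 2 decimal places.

N = 111; target position k = 60/100 · 111 = 66.6.
Cumulative frequencies: 25, 55, 59, 84, 111.
Observation 66.6 falls in the class 500 – <600.
L = 500, CF = 59, f = 25, h = 100.
P60 = 500 + ((66.6 − 59)/25)·100 = 500 + 30.4 = 530.4.

530.40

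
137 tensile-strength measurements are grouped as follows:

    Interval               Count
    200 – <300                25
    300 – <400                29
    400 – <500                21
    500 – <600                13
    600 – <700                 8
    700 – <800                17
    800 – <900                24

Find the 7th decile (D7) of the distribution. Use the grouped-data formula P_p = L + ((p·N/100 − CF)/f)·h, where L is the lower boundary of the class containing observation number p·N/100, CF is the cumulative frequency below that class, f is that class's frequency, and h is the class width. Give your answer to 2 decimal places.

698.75

N = 137; target position k = 70/100 · 137 = 95.9.
Cumulative frequencies: 25, 54, 75, 88, 96, 113, 137.
Observation 95.9 falls in the class 600 – <700.
L = 600, CF = 88, f = 8, h = 100.
P70 = 600 + ((95.9 − 88)/8)·100 = 600 + 98.75 = 698.75.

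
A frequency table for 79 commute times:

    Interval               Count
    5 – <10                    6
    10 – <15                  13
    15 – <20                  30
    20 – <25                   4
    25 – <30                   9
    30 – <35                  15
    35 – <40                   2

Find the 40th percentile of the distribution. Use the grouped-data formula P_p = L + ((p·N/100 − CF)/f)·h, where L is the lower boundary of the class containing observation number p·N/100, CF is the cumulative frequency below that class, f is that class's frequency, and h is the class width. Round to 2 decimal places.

17.10

N = 79; target position k = 40/100 · 79 = 31.6.
Cumulative frequencies: 6, 19, 49, 53, 62, 77, 79.
Observation 31.6 falls in the class 15 – <20.
L = 15, CF = 19, f = 30, h = 5.
P40 = 15 + ((31.6 − 19)/30)·5 = 15 + 2.1 = 17.1.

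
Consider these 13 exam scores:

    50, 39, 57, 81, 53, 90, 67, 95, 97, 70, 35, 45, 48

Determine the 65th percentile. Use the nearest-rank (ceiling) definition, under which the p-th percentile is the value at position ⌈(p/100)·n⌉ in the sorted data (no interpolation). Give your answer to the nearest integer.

70

Sorted: 35, 39, 45, 48, 50, 53, 57, 67, 70, 81, 90, 95, 97.
n = 13.
Position = ⌈65/100 · 13⌉ = ⌈8.45⌉ = 9.
The value at rank 9 is 70.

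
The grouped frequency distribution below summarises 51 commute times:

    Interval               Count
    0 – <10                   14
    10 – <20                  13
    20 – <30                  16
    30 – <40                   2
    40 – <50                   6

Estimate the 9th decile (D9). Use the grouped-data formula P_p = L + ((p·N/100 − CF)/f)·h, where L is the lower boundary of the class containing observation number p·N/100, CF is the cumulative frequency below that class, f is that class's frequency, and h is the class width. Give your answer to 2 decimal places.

N = 51; target position k = 90/100 · 51 = 45.9.
Cumulative frequencies: 14, 27, 43, 45, 51.
Observation 45.9 falls in the class 40 – <50.
L = 40, CF = 45, f = 6, h = 10.
P90 = 40 + ((45.9 − 45)/6)·10 = 40 + 1.5 = 41.5.

41.50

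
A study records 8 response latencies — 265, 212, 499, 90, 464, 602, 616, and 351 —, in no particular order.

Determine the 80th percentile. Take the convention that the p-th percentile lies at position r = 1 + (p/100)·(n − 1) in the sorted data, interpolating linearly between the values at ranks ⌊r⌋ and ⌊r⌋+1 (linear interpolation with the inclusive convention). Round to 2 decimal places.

Sorted: 90, 212, 265, 351, 464, 499, 602, 616.
n = 8.
r = 1 + (80/100)·(8 − 1) = 1 + 5.6 = 6.6.
Rank 6 is 499 and rank 7 is 602.
Interpolate: 499 + 0.6·(602 − 499) = 499 + 0.6·103 = 560.8.

560.80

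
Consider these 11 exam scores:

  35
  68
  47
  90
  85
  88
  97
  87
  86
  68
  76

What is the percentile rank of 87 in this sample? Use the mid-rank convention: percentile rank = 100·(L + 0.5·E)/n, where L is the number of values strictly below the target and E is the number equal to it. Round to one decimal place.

Sorted: 35, 47, 68, 68, 76, 85, 86, 87, 88, 90, 97.
Count below 87: L = 7; count equal: E = 1; n = 11.
Percentile rank = 100·(7 + 0.5·1)/11 = 100·7.5/11 = 68.18.

68.2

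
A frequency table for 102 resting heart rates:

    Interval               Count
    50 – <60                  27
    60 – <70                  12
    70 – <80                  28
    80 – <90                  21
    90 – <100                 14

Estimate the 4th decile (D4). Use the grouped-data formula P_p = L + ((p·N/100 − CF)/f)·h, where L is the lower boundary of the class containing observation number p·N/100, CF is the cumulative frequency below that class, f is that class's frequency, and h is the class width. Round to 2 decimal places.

N = 102; target position k = 40/100 · 102 = 40.8.
Cumulative frequencies: 27, 39, 67, 88, 102.
Observation 40.8 falls in the class 70 – <80.
L = 70, CF = 39, f = 28, h = 10.
P40 = 70 + ((40.8 − 39)/28)·10 = 70 + 0.642857 = 70.6429.

70.64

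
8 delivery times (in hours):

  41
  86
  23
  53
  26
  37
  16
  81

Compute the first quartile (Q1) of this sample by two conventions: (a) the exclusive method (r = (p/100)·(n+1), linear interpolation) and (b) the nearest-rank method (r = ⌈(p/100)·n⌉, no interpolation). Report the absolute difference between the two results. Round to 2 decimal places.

0.75

Sorted: 16, 23, 26, 37, 41, 53, 81, 86.
n = 8.
(a) r = 2.25; between ranks 2 (23) and 3 (26): 23.75.
(b) the nearest-rank method: rank 2 → 23.
|23.75 − 23| = 0.75.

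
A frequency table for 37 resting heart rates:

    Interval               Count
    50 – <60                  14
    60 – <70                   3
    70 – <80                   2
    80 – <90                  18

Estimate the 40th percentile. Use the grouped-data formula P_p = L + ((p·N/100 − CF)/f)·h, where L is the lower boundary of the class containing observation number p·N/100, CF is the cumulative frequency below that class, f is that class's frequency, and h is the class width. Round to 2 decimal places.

62.67

N = 37; target position k = 40/100 · 37 = 14.8.
Cumulative frequencies: 14, 17, 19, 37.
Observation 14.8 falls in the class 60 – <70.
L = 60, CF = 14, f = 3, h = 10.
P40 = 60 + ((14.8 − 14)/3)·10 = 60 + 2.66667 = 62.6667.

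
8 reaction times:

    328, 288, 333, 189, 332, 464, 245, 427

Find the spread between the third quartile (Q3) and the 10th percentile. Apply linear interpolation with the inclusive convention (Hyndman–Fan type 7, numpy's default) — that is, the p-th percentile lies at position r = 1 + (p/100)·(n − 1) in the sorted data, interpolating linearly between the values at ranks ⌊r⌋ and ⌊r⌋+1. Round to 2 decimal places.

Sorted: 189, 245, 288, 328, 332, 333, 427, 464.
n = 8.
P10: r = 1.7; ranks 1–2 are 189, 245; interpolating gives 228.2.
P75: r = 6.25; ranks 6–7 are 333, 427; interpolating gives 356.5.
Difference: 356.5 − 228.2 = 128.3.

128.30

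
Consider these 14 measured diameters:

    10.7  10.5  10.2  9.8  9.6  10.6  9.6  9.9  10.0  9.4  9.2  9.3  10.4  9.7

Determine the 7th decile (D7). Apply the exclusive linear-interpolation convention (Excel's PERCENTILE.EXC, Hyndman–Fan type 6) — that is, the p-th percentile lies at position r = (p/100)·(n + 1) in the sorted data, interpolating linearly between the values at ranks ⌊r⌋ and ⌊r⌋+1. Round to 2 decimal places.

10.30

Sorted: 9.2, 9.3, 9.4, 9.6, 9.6, 9.7, 9.8, 9.9, 10.0, 10.2, 10.4, 10.5, 10.6, 10.7.
n = 14.
r = (70/100)·(14 + 1) = 10.5.
Rank 10 is 10.2 and rank 11 is 10.4.
Interpolate: 10.2 + 0.5·(10.4 − 10.2) = 10.2 + 0.5·0.2 = 10.3.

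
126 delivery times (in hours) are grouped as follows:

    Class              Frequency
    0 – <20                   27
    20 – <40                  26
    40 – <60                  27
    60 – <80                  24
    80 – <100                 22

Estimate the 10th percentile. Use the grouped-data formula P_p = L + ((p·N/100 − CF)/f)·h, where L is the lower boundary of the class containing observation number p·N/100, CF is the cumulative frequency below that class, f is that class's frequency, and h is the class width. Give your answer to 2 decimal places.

N = 126; target position k = 10/100 · 126 = 12.6.
Cumulative frequencies: 27, 53, 80, 104, 126.
Observation 12.6 falls in the class 0 – <20.
L = 0, CF = 0, f = 27, h = 20.
P10 = 0 + ((12.6 − 0)/27)·20 = 0 + 9.33333 = 9.33333.

9.33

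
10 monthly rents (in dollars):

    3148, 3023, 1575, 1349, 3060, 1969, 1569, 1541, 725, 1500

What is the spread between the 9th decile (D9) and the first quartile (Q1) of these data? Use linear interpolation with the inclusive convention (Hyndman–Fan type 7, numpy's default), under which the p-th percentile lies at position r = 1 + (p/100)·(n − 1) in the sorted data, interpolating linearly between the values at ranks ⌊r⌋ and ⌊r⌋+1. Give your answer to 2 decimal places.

Sorted: 725, 1349, 1500, 1541, 1569, 1575, 1969, 3023, 3060, 3148.
n = 10.
P25: r = 3.25; ranks 3–4 are 1500, 1541; interpolating gives 1510.25.
P90: r = 9.1; ranks 9–10 are 3060, 3148; interpolating gives 3068.8.
Difference: 3068.8 − 1510.25 = 1558.55.

1558.55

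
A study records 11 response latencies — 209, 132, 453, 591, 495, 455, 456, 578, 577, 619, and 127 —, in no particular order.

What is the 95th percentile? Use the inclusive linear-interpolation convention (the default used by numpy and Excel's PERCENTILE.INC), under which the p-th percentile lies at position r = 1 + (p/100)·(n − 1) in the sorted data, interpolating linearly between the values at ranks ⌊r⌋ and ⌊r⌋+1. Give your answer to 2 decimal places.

605.00

Sorted: 127, 132, 209, 453, 455, 456, 495, 577, 578, 591, 619.
n = 11.
r = 1 + (95/100)·(11 − 1) = 1 + 9.5 = 10.5.
Rank 10 is 591 and rank 11 is 619.
Interpolate: 591 + 0.5·(619 − 591) = 591 + 0.5·28 = 605.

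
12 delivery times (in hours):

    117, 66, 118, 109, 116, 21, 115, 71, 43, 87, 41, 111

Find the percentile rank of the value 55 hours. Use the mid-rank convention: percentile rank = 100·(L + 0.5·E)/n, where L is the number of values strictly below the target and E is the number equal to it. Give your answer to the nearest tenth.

25.0

Sorted: 21, 41, 43, 66, 71, 87, 109, 111, 115, 116, 117, 118.
Count below 55: L = 3; count equal: E = 0; n = 12.
Percentile rank = 100·(3 + 0.5·0)/12 = 100·3/12 = 25.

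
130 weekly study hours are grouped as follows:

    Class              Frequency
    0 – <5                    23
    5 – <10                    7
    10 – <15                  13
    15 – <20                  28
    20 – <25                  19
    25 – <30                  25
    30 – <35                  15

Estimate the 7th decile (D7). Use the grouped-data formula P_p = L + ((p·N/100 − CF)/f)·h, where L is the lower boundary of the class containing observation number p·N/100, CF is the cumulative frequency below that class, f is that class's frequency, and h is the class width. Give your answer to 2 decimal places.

N = 130; target position k = 70/100 · 130 = 91.
Cumulative frequencies: 23, 30, 43, 71, 90, 115, 130.
Observation 91 falls in the class 25 – <30.
L = 25, CF = 90, f = 25, h = 5.
P70 = 25 + ((91 − 90)/25)·5 = 25 + 0.2 = 25.2.

25.20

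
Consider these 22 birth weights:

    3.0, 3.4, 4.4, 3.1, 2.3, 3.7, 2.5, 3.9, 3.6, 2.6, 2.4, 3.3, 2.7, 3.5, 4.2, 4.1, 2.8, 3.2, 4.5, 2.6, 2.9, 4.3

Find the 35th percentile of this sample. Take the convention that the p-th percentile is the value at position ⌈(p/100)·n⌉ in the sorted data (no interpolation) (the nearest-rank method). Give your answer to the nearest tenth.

2.9

Sorted: 2.3, 2.4, 2.5, 2.6, 2.6, 2.7, 2.8, 2.9, 3.0, 3.1, 3.2, 3.3, 3.4, 3.5, 3.6, 3.7, 3.9, 4.1, 4.2, 4.3, 4.4, 4.5.
n = 22.
Position = ⌈35/100 · 22⌉ = ⌈7.7⌉ = 8.
The value at rank 8 is 2.9.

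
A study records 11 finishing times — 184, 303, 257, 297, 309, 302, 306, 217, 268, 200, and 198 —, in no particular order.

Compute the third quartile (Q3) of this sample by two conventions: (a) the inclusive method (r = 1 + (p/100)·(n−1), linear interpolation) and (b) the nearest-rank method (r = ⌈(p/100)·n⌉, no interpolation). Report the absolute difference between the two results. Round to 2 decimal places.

0.50

Sorted: 184, 198, 200, 217, 257, 268, 297, 302, 303, 306, 309.
n = 11.
(a) r = 8.5; between ranks 8 (302) and 9 (303): 302.5.
(b) the nearest-rank method: rank 9 → 303.
|302.5 − 303| = 0.5.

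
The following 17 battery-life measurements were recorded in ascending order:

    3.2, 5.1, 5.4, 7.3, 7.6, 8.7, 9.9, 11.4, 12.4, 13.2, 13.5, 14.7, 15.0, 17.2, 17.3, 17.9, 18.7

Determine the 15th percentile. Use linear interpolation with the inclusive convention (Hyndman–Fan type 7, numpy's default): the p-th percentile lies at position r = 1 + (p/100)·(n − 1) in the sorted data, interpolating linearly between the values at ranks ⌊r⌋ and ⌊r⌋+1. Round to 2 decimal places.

6.16

n = 17.
r = 1 + (15/100)·(17 − 1) = 1 + 2.4 = 3.4.
Rank 3 is 5.4 and rank 4 is 7.3.
Interpolate: 5.4 + 0.4·(7.3 − 5.4) = 5.4 + 0.4·1.9 = 6.16.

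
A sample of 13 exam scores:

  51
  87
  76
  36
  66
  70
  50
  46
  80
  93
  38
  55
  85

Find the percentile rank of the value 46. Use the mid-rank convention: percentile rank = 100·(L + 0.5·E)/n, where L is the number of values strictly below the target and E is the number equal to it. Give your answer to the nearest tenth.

Sorted: 36, 38, 46, 50, 51, 55, 66, 70, 76, 80, 85, 87, 93.
Count below 46: L = 2; count equal: E = 1; n = 13.
Percentile rank = 100·(2 + 0.5·1)/13 = 100·2.5/13 = 19.23.

19.2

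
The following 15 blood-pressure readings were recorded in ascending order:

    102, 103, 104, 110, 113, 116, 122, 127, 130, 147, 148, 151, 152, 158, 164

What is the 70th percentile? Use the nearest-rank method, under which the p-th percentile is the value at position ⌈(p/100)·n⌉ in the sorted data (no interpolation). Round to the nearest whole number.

148

n = 15.
Position = ⌈70/100 · 15⌉ = ⌈10.5⌉ = 11.
The value at rank 11 is 148.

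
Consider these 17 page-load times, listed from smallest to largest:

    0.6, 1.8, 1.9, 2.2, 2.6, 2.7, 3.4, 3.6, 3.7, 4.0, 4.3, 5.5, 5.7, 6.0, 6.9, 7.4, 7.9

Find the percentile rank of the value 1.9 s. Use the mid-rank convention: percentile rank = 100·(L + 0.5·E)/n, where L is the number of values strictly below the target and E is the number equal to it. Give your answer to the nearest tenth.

14.7

Count below 1.9: L = 2; count equal: E = 1; n = 17.
Percentile rank = 100·(2 + 0.5·1)/17 = 100·2.5/17 = 14.71.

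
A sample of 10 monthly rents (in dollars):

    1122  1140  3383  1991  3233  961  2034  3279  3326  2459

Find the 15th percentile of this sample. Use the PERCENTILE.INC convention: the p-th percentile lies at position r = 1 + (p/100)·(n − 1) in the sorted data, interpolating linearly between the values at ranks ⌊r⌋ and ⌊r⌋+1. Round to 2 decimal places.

Sorted: 961, 1122, 1140, 1991, 2034, 2459, 3233, 3279, 3326, 3383.
n = 10.
r = 1 + (15/100)·(10 − 1) = 1 + 1.35 = 2.35.
Rank 2 is 1122 and rank 3 is 1140.
Interpolate: 1122 + 0.35·(1140 − 1122) = 1122 + 0.35·18 = 1128.3.

1128.30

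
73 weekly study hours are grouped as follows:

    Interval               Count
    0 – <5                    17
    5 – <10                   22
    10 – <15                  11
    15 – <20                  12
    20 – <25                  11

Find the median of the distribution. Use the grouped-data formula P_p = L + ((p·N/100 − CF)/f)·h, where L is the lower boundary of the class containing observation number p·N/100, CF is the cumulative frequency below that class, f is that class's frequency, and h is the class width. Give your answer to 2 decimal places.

N = 73; target position k = 50/100 · 73 = 36.5.
Cumulative frequencies: 17, 39, 50, 62, 73.
Observation 36.5 falls in the class 5 – <10.
L = 5, CF = 17, f = 22, h = 5.
P50 = 5 + ((36.5 − 17)/22)·5 = 5 + 4.43182 = 9.43182.

9.43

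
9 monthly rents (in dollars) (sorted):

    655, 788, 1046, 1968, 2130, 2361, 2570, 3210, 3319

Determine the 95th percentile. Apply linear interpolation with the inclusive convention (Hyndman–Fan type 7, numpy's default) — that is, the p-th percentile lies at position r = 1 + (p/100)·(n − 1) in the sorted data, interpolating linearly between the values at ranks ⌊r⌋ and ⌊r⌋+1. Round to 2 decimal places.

3275.40

n = 9.
r = 1 + (95/100)·(9 − 1) = 1 + 7.6 = 8.6.
Rank 8 is 3210 and rank 9 is 3319.
Interpolate: 3210 + 0.6·(3319 − 3210) = 3210 + 0.6·109 = 3275.4.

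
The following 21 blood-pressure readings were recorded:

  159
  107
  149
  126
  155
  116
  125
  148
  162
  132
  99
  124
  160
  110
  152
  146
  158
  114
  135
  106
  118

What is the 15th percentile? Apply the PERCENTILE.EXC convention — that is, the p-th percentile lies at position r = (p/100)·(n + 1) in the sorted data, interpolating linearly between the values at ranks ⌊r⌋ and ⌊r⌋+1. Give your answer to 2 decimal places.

Sorted: 99, 106, 107, 110, 114, 116, 118, 124, 125, 126, 132, 135, 146, 148, 149, 152, 155, 158, 159, 160, 162.
n = 21.
r = (15/100)·(21 + 1) = 3.3.
Rank 3 is 107 and rank 4 is 110.
Interpolate: 107 + 0.3·(110 − 107) = 107 + 0.3·3 = 107.9.

107.90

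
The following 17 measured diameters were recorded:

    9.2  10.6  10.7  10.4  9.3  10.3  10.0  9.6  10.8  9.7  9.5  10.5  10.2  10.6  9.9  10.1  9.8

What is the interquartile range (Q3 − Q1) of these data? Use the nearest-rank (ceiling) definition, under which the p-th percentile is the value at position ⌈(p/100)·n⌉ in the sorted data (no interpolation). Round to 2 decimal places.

Sorted: 9.2, 9.3, 9.5, 9.6, 9.7, 9.8, 9.9, 10.0, 10.1, 10.2, 10.3, 10.4, 10.5, 10.6, 10.6, 10.7, 10.8.
n = 17.
P25: rank ⌈25/100·17⌉ = 5 → 9.7.
P75: rank ⌈75/100·17⌉ = 13 → 10.5.
Difference: 10.5 − 9.7 = 0.8.

0.80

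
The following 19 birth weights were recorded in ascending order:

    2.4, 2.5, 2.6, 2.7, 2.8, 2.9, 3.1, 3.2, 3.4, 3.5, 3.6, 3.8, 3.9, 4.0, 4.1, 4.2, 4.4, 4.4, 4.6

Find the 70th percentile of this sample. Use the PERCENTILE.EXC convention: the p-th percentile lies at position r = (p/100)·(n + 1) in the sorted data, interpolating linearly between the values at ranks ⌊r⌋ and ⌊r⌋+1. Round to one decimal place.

4.0

n = 19.
r = (70/100)·(19 + 1) = 14.
r is an integer, so P70 is the value at rank 14: 4.0.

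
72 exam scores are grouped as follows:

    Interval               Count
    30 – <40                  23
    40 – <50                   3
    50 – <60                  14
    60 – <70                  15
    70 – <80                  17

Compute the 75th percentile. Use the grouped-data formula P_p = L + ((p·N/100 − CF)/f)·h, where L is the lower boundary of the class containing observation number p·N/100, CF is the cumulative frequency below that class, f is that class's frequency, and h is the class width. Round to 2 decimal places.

69.33

N = 72; target position k = 75/100 · 72 = 54.
Cumulative frequencies: 23, 26, 40, 55, 72.
Observation 54 falls in the class 60 – <70.
L = 60, CF = 40, f = 15, h = 10.
P75 = 60 + ((54 − 40)/15)·10 = 60 + 9.33333 = 69.3333.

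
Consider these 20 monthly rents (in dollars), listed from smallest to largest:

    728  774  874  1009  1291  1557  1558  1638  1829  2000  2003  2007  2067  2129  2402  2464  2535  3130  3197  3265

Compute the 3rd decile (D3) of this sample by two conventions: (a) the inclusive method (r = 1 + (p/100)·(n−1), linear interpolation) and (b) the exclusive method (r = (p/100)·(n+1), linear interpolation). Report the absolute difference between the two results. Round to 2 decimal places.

0.40

n = 20.
(a) r = 6.7; between ranks 6 (1557) and 7 (1558): 1557.7.
(b) r = 6.3; between ranks 6 (1557) and 7 (1558): 1557.3.
|1557.7 − 1557.3| = 0.4.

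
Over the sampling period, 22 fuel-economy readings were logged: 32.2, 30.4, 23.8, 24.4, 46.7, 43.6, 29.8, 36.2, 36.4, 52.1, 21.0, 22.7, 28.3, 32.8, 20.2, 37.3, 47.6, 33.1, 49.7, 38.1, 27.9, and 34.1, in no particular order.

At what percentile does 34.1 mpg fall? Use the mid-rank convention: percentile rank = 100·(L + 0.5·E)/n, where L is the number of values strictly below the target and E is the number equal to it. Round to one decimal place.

56.8

Sorted: 20.2, 21.0, 22.7, 23.8, 24.4, 27.9, 28.3, 29.8, 30.4, 32.2, 32.8, 33.1, 34.1, 36.2, 36.4, 37.3, 38.1, 43.6, 46.7, 47.6, 49.7, 52.1.
Count below 34.1: L = 12; count equal: E = 1; n = 22.
Percentile rank = 100·(12 + 0.5·1)/22 = 100·12.5/22 = 56.82.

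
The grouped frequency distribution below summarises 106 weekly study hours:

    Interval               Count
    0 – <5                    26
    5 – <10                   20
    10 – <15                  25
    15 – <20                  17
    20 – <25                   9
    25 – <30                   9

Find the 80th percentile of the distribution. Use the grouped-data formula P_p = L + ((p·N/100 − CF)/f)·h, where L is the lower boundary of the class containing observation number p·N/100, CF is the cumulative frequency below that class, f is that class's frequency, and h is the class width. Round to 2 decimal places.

19.06

N = 106; target position k = 80/100 · 106 = 84.8.
Cumulative frequencies: 26, 46, 71, 88, 97, 106.
Observation 84.8 falls in the class 15 – <20.
L = 15, CF = 71, f = 17, h = 5.
P80 = 15 + ((84.8 − 71)/17)·5 = 15 + 4.05882 = 19.0588.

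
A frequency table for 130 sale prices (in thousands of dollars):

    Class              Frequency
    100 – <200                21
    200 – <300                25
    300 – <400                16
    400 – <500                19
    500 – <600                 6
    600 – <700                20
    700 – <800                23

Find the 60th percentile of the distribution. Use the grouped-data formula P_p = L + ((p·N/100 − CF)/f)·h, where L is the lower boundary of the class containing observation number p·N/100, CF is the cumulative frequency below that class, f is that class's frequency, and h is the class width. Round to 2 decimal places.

484.21

N = 130; target position k = 60/100 · 130 = 78.
Cumulative frequencies: 21, 46, 62, 81, 87, 107, 130.
Observation 78 falls in the class 400 – <500.
L = 400, CF = 62, f = 19, h = 100.
P60 = 400 + ((78 − 62)/19)·100 = 400 + 84.2105 = 484.211.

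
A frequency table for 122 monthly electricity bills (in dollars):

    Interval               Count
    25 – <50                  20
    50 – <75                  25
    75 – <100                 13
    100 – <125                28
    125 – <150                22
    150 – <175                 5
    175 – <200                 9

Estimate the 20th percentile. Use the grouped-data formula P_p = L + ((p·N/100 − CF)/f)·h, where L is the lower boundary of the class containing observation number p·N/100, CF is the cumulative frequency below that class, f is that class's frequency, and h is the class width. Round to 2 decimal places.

54.40

N = 122; target position k = 20/100 · 122 = 24.4.
Cumulative frequencies: 20, 45, 58, 86, 108, 113, 122.
Observation 24.4 falls in the class 50 – <75.
L = 50, CF = 20, f = 25, h = 25.
P20 = 50 + ((24.4 − 20)/25)·25 = 50 + 4.4 = 54.4.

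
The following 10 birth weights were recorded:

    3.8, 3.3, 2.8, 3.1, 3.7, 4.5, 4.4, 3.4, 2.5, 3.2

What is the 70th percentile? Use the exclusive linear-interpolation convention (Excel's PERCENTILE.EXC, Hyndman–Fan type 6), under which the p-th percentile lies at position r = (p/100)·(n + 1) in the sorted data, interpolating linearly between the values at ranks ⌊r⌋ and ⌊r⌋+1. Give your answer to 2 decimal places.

3.77

Sorted: 2.5, 2.8, 3.1, 3.2, 3.3, 3.4, 3.7, 3.8, 4.4, 4.5.
n = 10.
r = (70/100)·(10 + 1) = 7.7.
Rank 7 is 3.7 and rank 8 is 3.8.
Interpolate: 3.7 + 0.7·(3.8 − 3.7) = 3.7 + 0.7·0.1 = 3.77.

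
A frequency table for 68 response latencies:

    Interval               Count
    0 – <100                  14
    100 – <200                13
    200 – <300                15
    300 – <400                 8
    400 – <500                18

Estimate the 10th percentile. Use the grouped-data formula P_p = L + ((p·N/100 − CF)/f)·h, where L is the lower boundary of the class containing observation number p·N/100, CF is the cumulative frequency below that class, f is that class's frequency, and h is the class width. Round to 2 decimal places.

N = 68; target position k = 10/100 · 68 = 6.8.
Cumulative frequencies: 14, 27, 42, 50, 68.
Observation 6.8 falls in the class 0 – <100.
L = 0, CF = 0, f = 14, h = 100.
P10 = 0 + ((6.8 − 0)/14)·100 = 0 + 48.5714 = 48.5714.

48.57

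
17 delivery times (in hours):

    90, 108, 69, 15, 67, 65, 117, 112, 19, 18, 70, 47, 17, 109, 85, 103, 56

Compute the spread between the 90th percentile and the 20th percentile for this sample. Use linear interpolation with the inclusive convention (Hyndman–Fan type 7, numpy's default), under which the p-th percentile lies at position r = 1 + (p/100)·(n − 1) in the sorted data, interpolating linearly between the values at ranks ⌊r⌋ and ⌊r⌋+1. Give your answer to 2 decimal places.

Sorted: 15, 17, 18, 19, 47, 56, 65, 67, 69, 70, 85, 90, 103, 108, 109, 112, 117.
n = 17.
P20: r = 4.2; ranks 4–5 are 19, 47; interpolating gives 24.6.
P90: r = 15.4; ranks 15–16 are 109, 112; interpolating gives 110.2.
Difference: 110.2 − 24.6 = 85.6.

85.60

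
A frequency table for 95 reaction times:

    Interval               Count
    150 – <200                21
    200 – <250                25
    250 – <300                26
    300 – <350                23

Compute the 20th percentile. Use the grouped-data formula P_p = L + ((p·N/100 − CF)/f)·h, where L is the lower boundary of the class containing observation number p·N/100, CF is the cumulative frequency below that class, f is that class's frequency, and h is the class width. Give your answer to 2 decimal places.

N = 95; target position k = 20/100 · 95 = 19.
Cumulative frequencies: 21, 46, 72, 95.
Observation 19 falls in the class 150 – <200.
L = 150, CF = 0, f = 21, h = 50.
P20 = 150 + ((19 − 0)/21)·50 = 150 + 45.2381 = 195.238.

195.24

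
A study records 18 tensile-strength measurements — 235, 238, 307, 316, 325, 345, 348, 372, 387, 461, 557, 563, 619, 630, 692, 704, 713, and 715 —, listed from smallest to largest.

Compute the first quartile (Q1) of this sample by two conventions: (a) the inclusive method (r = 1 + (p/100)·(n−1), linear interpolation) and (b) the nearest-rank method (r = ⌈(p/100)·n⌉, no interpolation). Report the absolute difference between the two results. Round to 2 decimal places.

5.00

n = 18.
(a) r = 5.25; between ranks 5 (325) and 6 (345): 330.
(b) the nearest-rank method: rank 5 → 325.
|330 − 325| = 5.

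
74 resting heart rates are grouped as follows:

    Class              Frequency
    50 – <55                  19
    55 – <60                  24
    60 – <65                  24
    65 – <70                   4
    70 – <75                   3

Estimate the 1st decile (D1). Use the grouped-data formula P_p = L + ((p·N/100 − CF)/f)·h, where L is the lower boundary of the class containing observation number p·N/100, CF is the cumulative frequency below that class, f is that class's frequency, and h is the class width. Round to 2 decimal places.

51.95

N = 74; target position k = 10/100 · 74 = 7.4.
Cumulative frequencies: 19, 43, 67, 71, 74.
Observation 7.4 falls in the class 50 – <55.
L = 50, CF = 0, f = 19, h = 5.
P10 = 50 + ((7.4 − 0)/19)·5 = 50 + 1.94737 = 51.9474.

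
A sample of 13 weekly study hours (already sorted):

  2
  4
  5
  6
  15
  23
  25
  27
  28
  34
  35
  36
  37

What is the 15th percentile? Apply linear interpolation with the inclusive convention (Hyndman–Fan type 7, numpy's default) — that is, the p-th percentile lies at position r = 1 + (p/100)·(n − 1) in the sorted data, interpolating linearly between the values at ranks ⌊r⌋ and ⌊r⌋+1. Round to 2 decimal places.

4.80

n = 13.
r = 1 + (15/100)·(13 − 1) = 1 + 1.8 = 2.8.
Rank 2 is 4 and rank 3 is 5.
Interpolate: 4 + 0.8·(5 − 4) = 4 + 0.8·1 = 4.8.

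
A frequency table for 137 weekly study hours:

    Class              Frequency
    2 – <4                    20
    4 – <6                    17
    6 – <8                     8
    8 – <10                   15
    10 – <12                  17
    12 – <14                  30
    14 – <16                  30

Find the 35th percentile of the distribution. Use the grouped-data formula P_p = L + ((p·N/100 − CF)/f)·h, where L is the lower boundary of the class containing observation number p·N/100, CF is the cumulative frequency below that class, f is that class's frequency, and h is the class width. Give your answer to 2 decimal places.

8.39

N = 137; target position k = 35/100 · 137 = 47.95.
Cumulative frequencies: 20, 37, 45, 60, 77, 107, 137.
Observation 47.95 falls in the class 8 – <10.
L = 8, CF = 45, f = 15, h = 2.
P35 = 8 + ((47.95 − 45)/15)·2 = 8 + 0.393333 = 8.39333.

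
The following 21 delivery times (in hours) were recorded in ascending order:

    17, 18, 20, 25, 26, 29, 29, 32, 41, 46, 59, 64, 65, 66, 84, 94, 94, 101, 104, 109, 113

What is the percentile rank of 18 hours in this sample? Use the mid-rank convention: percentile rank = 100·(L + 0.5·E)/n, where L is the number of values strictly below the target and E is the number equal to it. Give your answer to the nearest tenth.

7.1

Count below 18: L = 1; count equal: E = 1; n = 21.
Percentile rank = 100·(1 + 0.5·1)/21 = 100·1.5/21 = 7.143.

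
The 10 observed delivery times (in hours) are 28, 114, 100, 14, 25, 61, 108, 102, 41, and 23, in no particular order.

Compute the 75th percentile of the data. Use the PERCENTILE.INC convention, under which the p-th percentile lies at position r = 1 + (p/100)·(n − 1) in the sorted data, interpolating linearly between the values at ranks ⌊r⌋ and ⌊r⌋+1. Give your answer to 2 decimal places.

101.50

Sorted: 14, 23, 25, 28, 41, 61, 100, 102, 108, 114.
n = 10.
r = 1 + (75/100)·(10 − 1) = 1 + 6.75 = 7.75.
Rank 7 is 100 and rank 8 is 102.
Interpolate: 100 + 0.75·(102 − 100) = 100 + 0.75·2 = 101.5.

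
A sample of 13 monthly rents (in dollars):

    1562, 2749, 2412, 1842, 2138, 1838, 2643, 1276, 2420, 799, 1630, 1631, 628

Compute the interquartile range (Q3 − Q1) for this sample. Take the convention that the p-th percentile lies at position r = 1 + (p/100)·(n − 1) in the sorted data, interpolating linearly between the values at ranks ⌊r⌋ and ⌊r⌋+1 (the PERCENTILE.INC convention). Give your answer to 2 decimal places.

Sorted: 628, 799, 1276, 1562, 1630, 1631, 1838, 1842, 2138, 2412, 2420, 2643, 2749.
n = 13.
P25: r = 4 (integer) → 1562.
P75: r = 10 (integer) → 2412.
Difference: 2412 − 1562 = 850.

850.00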